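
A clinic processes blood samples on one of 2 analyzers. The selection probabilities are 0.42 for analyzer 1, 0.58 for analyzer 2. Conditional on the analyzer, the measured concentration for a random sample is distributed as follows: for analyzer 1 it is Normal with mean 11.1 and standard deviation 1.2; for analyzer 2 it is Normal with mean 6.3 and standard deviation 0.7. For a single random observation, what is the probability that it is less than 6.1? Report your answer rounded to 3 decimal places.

Conditional on each analyzer, P(X < 6.1): 1: 1.54543e-05; 2: 0.387548.
By total probability, P(X < 6.1) = 0.42·1.54543e-05 + 0.58·0.387548 = 0.224785.

0.225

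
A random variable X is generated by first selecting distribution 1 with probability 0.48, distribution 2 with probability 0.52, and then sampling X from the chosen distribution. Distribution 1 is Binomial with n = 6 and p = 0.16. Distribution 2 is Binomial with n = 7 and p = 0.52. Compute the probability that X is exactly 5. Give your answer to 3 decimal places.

Conditional on each component, P(X = 5): 1: 0.000528482; 2: 0.183958.
By total probability, P(X = 5) = 0.48·0.000528482 + 0.52·0.183958 = 0.0959118.

0.096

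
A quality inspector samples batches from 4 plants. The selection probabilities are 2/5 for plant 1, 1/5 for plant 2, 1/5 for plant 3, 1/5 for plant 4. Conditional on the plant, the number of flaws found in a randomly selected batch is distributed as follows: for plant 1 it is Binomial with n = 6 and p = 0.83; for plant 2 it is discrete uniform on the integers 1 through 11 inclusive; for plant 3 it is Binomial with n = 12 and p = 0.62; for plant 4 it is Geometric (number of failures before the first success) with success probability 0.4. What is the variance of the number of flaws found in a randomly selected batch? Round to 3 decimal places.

7.495

Per component, 1: μ=4.98, E[X²]=25.647; 2: μ=6, E[X²]=46; 3: μ=7.44, E[X²]=58.1808; 4: μ=1.5, E[X²]=6.
E[X] = 0.4·4.98 + 0.2·6 + 0.2·7.44 + 0.2·1.5 = 4.98.
E[X²] = 0.4·25.647 + 0.2·46 + 0.2·58.1808 + 0.2·6 = 32.295.
Var(X) = E[X²] − (E[X])² = 32.295 − 24.8004 = 7.49456.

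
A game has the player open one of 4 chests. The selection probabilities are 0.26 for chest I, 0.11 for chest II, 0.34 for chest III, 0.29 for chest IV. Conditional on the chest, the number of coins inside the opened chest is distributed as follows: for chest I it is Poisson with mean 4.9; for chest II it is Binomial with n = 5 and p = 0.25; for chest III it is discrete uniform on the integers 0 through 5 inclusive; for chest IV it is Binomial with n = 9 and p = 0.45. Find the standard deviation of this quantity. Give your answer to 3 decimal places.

2.122

Per component, I: μ=4.9, E[X²]=28.91; II: μ=1.25, E[X²]=2.5; III: μ=2.5, E[X²]=9.16667; IV: μ=4.05, E[X²]=18.63.
E[X] = 0.26·4.9 + 0.11·1.25 + 0.34·2.5 + 0.29·4.05 = 3.436.
E[X²] = 0.26·28.91 + 0.11·2.5 + 0.34·9.16667 + 0.29·18.63 = 16.311.
Var(X) = E[X²] − (E[X])² = 16.311 − 11.8061 = 4.50487.
SD(X) = √4.50487 = 2.12247.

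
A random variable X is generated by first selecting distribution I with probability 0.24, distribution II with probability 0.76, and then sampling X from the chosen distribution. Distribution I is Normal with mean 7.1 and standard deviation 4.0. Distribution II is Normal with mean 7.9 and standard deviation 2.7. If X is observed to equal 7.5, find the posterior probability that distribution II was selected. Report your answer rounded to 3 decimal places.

0.823

Likelihoods f(7.5 | ·): I: 0.0992381; II: 0.146144.
Posterior ∝ prior × likelihood. Numerator for II: 0.76·0.146144 = 0.111069.
Normalizing constant: 0.24·0.0992381 + 0.76·0.146144 = 0.134886.
P(II | observation) = 0.111069 / 0.134886 = 0.823428.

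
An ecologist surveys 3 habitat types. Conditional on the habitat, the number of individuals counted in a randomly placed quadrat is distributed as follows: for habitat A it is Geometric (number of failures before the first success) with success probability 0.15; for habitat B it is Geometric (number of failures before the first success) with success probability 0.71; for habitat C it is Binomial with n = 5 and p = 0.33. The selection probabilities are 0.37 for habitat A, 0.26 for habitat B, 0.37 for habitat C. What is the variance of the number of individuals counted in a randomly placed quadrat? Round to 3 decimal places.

19.553

Per component, A: μ=5.66667, E[X²]=69.8889; B: μ=0.408451, E[X²]=0.742115; C: μ=1.65, E[X²]=3.828.
E[X] = 0.37·5.66667 + 0.26·0.408451 + 0.37·1.65 = 2.81336.
E[X²] = 0.37·69.8889 + 0.26·0.742115 + 0.37·3.828 = 27.4682.
Var(X) = E[X²] − (E[X])² = 27.4682 − 7.91502 = 19.5532.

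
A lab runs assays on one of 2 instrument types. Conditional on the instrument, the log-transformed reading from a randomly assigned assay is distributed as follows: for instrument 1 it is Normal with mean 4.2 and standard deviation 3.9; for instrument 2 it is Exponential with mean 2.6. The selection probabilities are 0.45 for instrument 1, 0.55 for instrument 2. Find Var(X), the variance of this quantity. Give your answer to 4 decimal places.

11.1961

Per component, 1: μ=4.2, E[X²]=32.85; 2: μ=2.6, E[X²]=13.52.
E[X] = 0.45·4.2 + 0.55·2.6 = 3.32.
E[X²] = 0.45·32.85 + 0.55·13.52 = 22.2185.
Var(X) = E[X²] − (E[X])² = 22.2185 − 11.0224 = 11.1961.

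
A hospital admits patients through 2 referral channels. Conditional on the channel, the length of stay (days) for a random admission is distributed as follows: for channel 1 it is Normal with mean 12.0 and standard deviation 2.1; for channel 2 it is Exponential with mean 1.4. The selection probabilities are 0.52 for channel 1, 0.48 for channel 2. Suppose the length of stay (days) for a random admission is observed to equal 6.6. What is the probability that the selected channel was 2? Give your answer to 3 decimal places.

0.459

Likelihoods f(6.6 | ·): 1: 0.00696402; 2: 0.00640448.
Posterior ∝ prior × likelihood. Numerator for 2: 0.48·0.00640448 = 0.00307415.
Normalizing constant: 0.52·0.00696402 + 0.48·0.00640448 = 0.00669544.
P(2 | observation) = 0.00307415 / 0.00669544 = 0.459141.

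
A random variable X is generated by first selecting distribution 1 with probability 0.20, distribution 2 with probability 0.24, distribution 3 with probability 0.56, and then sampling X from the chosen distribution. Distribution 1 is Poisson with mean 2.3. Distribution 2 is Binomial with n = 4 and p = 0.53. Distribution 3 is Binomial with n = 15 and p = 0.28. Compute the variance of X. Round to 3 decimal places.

Per component, 1: μ=2.3, E[X²]=7.59; 2: μ=2.12, E[X²]=5.4908; 3: μ=4.2, E[X²]=20.664.
E[X] = 0.2·2.3 + 0.24·2.12 + 0.56·4.2 = 3.3208.
E[X²] = 0.2·7.59 + 0.24·5.4908 + 0.56·20.664 = 14.4076.
Var(X) = E[X²] − (E[X])² = 14.4076 − 11.0277 = 3.37992.

3.380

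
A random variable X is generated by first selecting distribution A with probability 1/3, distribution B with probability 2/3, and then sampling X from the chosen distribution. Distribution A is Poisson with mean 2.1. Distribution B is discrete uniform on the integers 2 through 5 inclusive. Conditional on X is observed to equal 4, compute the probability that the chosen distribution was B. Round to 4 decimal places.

Likelihoods P(X=4 | ·): A: 0.099231; B: 0.25.
Posterior ∝ prior × likelihood. Numerator for B: 0.666667·0.25 = 0.166667.
Normalizing constant: 0.333333·0.099231 + 0.666667·0.25 = 0.199744.
P(B | observation) = 0.166667 / 0.199744 = 0.834403.

0.8344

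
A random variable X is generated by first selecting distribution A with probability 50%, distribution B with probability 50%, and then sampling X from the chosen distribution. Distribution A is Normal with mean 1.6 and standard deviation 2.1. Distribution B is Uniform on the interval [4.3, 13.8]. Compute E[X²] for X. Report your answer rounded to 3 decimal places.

For each component E[X²] = Var + (mean)², giving A: 6.97; B: 89.4233.
Overall E[X²] = 0.5·6.97 + 0.5·89.4233 = 48.1967.

48.197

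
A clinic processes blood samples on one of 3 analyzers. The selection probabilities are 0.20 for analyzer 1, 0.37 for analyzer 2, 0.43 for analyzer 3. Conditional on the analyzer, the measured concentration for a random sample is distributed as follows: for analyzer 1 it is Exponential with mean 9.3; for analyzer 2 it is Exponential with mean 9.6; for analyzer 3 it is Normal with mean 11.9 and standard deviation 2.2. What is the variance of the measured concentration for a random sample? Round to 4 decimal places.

54.9081

Per component, 1: μ=9.3, E[X²]=172.98; 2: μ=9.6, E[X²]=184.32; 3: μ=11.9, E[X²]=146.45.
E[X] = 0.2·9.3 + 0.37·9.6 + 0.43·11.9 = 10.529.
E[X²] = 0.2·172.98 + 0.37·184.32 + 0.43·146.45 = 165.768.
Var(X) = E[X²] − (E[X])² = 165.768 − 110.86 = 54.9081.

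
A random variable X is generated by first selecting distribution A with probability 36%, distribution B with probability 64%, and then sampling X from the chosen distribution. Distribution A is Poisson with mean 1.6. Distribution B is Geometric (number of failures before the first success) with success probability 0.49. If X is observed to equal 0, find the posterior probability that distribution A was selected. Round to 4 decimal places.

Likelihoods P(X=0 | ·): A: 0.201897; B: 0.49.
Posterior ∝ prior × likelihood. Numerator for A: 0.36·0.201897 = 0.0726827.
Normalizing constant: 0.36·0.201897 + 0.64·0.49 = 0.386283.
P(A | observation) = 0.0726827 / 0.386283 = 0.188159.

0.1882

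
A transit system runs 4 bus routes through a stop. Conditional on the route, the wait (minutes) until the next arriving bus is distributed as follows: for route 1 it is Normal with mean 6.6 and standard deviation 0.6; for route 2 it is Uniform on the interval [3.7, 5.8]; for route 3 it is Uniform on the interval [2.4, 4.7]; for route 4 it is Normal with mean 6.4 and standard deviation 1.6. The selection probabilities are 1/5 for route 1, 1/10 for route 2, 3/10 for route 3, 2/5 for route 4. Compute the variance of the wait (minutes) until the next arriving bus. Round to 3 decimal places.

3.022

Per component, 1: μ=6.6, E[X²]=43.92; 2: μ=4.75, E[X²]=22.93; 3: μ=3.55, E[X²]=13.0433; 4: μ=6.4, E[X²]=43.52.
E[X] = 0.2·6.6 + 0.1·4.75 + 0.3·3.55 + 0.4·6.4 = 5.42.
E[X²] = 0.2·43.92 + 0.1·22.93 + 0.3·13.0433 + 0.4·43.52 = 32.398.
Var(X) = E[X²] − (E[X])² = 32.398 − 29.3764 = 3.0216.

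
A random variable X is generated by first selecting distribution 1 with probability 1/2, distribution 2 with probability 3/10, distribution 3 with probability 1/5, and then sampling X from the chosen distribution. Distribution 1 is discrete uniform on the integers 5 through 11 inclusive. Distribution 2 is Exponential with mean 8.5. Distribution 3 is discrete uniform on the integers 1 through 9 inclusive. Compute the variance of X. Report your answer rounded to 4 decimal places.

Per component, 1: μ=8, E[X²]=68; 2: μ=8.5, E[X²]=144.5; 3: μ=5, E[X²]=31.6667.
E[X] = 0.5·8 + 0.3·8.5 + 0.2·5 = 7.55.
E[X²] = 0.5·68 + 0.3·144.5 + 0.2·31.6667 = 83.6833.
Var(X) = E[X²] − (E[X])² = 83.6833 − 57.0025 = 26.6808.

26.6808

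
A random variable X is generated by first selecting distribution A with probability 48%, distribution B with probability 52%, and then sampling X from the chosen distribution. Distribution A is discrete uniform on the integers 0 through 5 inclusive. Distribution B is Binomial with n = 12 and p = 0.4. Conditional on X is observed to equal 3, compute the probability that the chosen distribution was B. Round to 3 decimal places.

0.480

Likelihoods P(X=3 | ·): A: 0.166667; B: 0.141894.
Posterior ∝ prior × likelihood. Numerator for B: 0.52·0.141894 = 0.0737849.
Normalizing constant: 0.48·0.166667 + 0.52·0.141894 = 0.153785.
P(B | observation) = 0.0737849 / 0.153785 = 0.479793.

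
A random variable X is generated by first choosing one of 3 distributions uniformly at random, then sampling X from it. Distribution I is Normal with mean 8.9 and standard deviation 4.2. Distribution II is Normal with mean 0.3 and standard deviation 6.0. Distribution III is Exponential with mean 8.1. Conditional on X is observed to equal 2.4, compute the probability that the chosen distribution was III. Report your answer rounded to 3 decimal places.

Likelihoods f(2.4 | ·): I: 0.0286791; II: 0.0625401; III: 0.0917984.
Posterior ∝ prior × likelihood. Numerator for III: 0.333333·0.0917984 = 0.0305995.
Normalizing constant: 0.333333·0.0286791 + 0.333333·0.0625401 + 0.333333·0.0917984 = 0.0610059.
P(III | observation) = 0.0305995 / 0.0610059 = 0.501582.

0.502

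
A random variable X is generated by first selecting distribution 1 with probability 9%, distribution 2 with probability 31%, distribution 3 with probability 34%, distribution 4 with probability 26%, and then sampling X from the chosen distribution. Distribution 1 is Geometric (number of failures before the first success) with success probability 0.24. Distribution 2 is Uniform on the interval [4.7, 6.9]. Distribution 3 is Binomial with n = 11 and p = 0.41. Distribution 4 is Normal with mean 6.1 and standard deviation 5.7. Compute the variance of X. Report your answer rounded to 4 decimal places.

Per component, 1: μ=3.16667, E[X²]=23.2222; 2: μ=5.8, E[X²]=34.0433; 3: μ=4.51, E[X²]=23.001; 4: μ=6.1, E[X²]=69.7.
E[X] = 0.09·3.16667 + 0.31·5.8 + 0.34·4.51 + 0.26·6.1 = 5.2024.
E[X²] = 0.09·23.2222 + 0.31·34.0433 + 0.34·23.001 + 0.26·69.7 = 38.5858.
Var(X) = E[X²] − (E[X])² = 38.5858 − 27.065 = 11.5208.

11.5208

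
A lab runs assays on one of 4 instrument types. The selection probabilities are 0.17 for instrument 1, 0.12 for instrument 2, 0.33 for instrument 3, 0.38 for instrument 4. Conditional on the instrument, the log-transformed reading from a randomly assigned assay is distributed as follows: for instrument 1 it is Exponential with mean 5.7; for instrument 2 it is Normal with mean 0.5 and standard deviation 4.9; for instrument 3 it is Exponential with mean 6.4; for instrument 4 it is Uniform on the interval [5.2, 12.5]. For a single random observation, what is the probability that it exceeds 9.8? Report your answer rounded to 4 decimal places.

0.2458

Conditional on each instrument, P(X > 9.8): 1: 0.179192; 2: 0.0288507; 3: 0.216265; 4: 0.369863.
By total probability, P(X > 9.8) = 0.17·0.179192 + 0.12·0.0288507 + 0.33·0.216265 + 0.38·0.369863 = 0.24584.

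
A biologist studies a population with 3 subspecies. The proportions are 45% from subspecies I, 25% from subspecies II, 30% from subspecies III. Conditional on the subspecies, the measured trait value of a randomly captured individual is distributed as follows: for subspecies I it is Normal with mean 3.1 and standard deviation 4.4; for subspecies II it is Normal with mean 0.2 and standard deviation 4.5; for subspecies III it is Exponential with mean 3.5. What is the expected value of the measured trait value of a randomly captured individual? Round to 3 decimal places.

2.495

Component means — I: 3.1; II: 0.2; III: 3.5.
E[X] = 0.45·3.1 + 0.25·0.2 + 0.3·3.5 = 2.495.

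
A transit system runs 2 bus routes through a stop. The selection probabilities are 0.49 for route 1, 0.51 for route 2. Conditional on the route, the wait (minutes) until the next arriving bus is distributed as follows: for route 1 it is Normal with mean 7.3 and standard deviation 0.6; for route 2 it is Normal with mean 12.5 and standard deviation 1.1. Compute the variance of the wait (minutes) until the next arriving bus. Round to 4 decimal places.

Per component, 1: μ=7.3, E[X²]=53.65; 2: μ=12.5, E[X²]=157.46.
E[X] = 0.49·7.3 + 0.51·12.5 = 9.952.
E[X²] = 0.49·53.65 + 0.51·157.46 = 106.593.
Var(X) = E[X²] − (E[X])² = 106.593 − 99.0423 = 7.5508.

7.5508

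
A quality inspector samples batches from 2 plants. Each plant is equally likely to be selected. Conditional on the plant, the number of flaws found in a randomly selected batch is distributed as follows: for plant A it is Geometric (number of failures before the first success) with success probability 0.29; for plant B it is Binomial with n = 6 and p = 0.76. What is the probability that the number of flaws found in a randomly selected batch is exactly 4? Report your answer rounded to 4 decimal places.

0.1810

Conditional on each plant, P(X = 4): A: 0.0736939; B: 0.288249.
By total probability, P(X = 4) = 0.5·0.0736939 + 0.5·0.288249 = 0.180972.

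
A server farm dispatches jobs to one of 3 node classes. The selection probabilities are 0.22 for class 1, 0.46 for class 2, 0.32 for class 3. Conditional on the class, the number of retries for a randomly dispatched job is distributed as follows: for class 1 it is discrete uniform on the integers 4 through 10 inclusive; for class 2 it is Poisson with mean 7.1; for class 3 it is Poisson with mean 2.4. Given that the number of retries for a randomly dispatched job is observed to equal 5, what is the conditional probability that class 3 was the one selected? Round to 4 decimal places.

Likelihoods P(X=5 | ·): 1: 0.142857; 2: 0.124057; 3: 0.0601961.
Posterior ∝ prior × likelihood. Numerator for 3: 0.32·0.0601961 = 0.0192627.
Normalizing constant: 0.22·0.142857 + 0.46·0.124057 + 0.32·0.0601961 = 0.107757.
P(3 | observation) = 0.0192627 / 0.107757 = 0.17876.

0.1788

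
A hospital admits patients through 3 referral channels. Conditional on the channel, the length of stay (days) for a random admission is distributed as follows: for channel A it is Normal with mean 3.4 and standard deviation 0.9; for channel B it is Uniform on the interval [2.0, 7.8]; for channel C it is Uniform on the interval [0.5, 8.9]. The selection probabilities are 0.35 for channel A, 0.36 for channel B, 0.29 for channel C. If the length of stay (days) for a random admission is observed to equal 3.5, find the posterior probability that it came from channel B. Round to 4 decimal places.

0.2475

Likelihoods f(3.5 | ·): A: 0.440541; B: 0.172414; C: 0.119048.
Posterior ∝ prior × likelihood. Numerator for B: 0.36·0.172414 = 0.062069.
Normalizing constant: 0.35·0.440541 + 0.36·0.172414 + 0.29·0.119048 = 0.250782.
P(B | observation) = 0.062069 / 0.250782 = 0.247501.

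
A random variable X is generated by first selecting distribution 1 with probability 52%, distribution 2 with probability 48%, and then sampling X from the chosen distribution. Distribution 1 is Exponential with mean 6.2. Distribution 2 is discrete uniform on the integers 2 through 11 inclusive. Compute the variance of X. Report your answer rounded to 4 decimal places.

23.9713

Per component, 1: μ=6.2, E[X²]=76.88; 2: μ=6.5, E[X²]=50.5.
E[X] = 0.52·6.2 + 0.48·6.5 = 6.344.
E[X²] = 0.52·76.88 + 0.48·50.5 = 64.2176.
Var(X) = E[X²] − (E[X])² = 64.2176 − 40.2463 = 23.9713.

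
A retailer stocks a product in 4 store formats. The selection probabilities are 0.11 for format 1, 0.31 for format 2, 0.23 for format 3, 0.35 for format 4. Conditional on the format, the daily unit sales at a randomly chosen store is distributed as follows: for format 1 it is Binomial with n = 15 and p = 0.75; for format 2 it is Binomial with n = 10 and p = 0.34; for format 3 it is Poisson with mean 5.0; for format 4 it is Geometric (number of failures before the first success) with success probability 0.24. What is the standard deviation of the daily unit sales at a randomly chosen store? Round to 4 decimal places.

Per component, 1: μ=11.25, E[X²]=129.375; 2: μ=3.4, E[X²]=13.804; 3: μ=5, E[X²]=30; 4: μ=3.16667, E[X²]=23.2222.
E[X] = 0.11·11.25 + 0.31·3.4 + 0.23·5 + 0.35·3.16667 = 4.54983.
E[X²] = 0.11·129.375 + 0.31·13.804 + 0.23·30 + 0.35·23.2222 = 33.5383.
Var(X) = E[X²] − (E[X])² = 33.5383 − 20.701 = 12.8373.
SD(X) = √12.8373 = 3.58292.

3.5829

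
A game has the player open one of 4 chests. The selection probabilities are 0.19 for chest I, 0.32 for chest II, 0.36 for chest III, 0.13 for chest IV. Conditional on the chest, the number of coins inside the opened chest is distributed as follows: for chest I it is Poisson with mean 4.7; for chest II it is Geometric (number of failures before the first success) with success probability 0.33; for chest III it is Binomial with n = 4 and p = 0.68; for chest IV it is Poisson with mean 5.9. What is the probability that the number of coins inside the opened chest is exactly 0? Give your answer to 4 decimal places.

Conditional on each chest, P(X = 0): I: 0.00909528; II: 0.33; III: 0.0104858; IV: 0.00273944.
By total probability, P(X = 0) = 0.19·0.00909528 + 0.32·0.33 + 0.36·0.0104858 + 0.13·0.00273944 = 0.111459.

0.1115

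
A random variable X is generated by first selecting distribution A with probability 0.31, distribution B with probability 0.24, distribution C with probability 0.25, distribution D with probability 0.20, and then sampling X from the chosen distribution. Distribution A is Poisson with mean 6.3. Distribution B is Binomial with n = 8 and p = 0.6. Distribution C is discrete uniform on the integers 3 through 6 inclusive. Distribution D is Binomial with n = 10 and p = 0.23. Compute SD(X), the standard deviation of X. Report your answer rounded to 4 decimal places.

Per component, A: μ=6.3, E[X²]=45.99; B: μ=4.8, E[X²]=24.96; C: μ=4.5, E[X²]=21.5; D: μ=2.3, E[X²]=7.061.
E[X] = 0.31·6.3 + 0.24·4.8 + 0.25·4.5 + 0.2·2.3 = 4.69.
E[X²] = 0.31·45.99 + 0.24·24.96 + 0.25·21.5 + 0.2·7.061 = 27.0345.
Var(X) = E[X²] − (E[X])² = 27.0345 − 21.9961 = 5.0384.
SD(X) = √5.0384 = 2.24464.

2.2446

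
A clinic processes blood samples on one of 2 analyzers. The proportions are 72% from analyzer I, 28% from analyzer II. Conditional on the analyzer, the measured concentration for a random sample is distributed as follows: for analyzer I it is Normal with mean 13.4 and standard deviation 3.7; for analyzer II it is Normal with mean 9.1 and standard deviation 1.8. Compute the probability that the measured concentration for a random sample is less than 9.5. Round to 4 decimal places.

0.2697

Conditional on each analyzer, P(X < 9.5): I: 0.145929; II: 0.58793.
By total probability, P(X < 9.5) = 0.72·0.145929 + 0.28·0.58793 = 0.269689.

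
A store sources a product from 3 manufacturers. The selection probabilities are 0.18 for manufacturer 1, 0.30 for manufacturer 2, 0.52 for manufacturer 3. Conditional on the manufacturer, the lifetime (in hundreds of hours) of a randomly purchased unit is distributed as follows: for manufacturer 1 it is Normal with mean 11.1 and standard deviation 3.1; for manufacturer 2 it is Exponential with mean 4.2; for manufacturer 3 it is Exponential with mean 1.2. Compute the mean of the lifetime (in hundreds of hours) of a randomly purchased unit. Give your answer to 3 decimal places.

3.882

Component means — 1: 11.1; 2: 4.2; 3: 1.2.
E[X] = 0.18·11.1 + 0.3·4.2 + 0.52·1.2 = 3.882.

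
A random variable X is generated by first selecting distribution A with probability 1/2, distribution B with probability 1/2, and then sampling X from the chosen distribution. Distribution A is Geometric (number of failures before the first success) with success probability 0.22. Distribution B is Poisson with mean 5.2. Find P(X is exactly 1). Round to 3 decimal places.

Conditional on each component, P(X = 1): A: 0.1716; B: 0.0286861.
By total probability, P(X = 1) = 0.5·0.1716 + 0.5·0.0286861 = 0.100143.

0.100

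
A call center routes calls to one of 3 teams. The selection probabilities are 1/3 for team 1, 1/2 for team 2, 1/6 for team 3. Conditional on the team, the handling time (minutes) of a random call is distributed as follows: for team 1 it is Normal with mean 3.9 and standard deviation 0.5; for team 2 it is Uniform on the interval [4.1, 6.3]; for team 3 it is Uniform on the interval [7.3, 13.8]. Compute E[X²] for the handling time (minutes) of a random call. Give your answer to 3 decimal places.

38.012

For each component E[X²] = Var + (mean)², giving 1: 15.46; 2: 27.4433; 3: 114.823.
Overall E[X²] = 0.333333·15.46 + 0.5·27.4433 + 0.166667·114.823 = 38.0122.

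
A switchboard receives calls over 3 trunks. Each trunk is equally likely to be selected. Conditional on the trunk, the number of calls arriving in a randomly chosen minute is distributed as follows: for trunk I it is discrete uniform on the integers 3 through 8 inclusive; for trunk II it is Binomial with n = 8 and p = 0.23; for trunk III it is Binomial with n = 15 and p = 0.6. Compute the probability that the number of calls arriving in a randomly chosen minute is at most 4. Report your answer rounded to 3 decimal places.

0.441

Conditional on each trunk, P(X ≤ 4): I: 0.333333; II: 0.98087; III: 0.00934766.
By total probability, P(X ≤ 4) = 0.333333·0.333333 + 0.333333·0.98087 + 0.333333·0.00934766 = 0.441184.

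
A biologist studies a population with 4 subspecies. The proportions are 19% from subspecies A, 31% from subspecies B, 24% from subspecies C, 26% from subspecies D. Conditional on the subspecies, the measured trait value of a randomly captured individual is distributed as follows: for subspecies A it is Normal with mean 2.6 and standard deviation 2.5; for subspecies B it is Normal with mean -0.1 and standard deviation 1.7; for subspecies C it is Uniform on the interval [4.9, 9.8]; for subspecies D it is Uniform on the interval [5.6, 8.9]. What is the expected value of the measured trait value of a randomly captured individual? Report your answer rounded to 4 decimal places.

4.1120

Component means — A: 2.6; B: -0.1; C: 7.35; D: 7.25.
E[X] = 0.19·2.6 + 0.31·-0.1 + 0.24·7.35 + 0.26·7.25 = 4.112.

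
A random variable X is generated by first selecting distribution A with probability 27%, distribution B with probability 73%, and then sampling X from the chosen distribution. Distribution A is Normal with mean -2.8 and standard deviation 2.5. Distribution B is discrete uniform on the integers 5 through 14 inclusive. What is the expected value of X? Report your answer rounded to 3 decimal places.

Component means — A: -2.8; B: 9.5.
E[X] = 0.27·-2.8 + 0.73·9.5 = 6.179.

6.179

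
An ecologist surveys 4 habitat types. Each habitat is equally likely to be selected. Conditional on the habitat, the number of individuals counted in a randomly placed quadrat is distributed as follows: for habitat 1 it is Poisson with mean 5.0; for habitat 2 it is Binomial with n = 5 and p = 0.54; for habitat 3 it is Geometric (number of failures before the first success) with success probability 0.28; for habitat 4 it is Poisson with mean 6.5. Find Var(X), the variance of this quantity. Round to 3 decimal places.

8.189

Per component, 1: μ=5, E[X²]=30; 2: μ=2.7, E[X²]=8.532; 3: μ=2.57143, E[X²]=15.7959; 4: μ=6.5, E[X²]=48.75.
E[X] = 0.25·5 + 0.25·2.7 + 0.25·2.57143 + 0.25·6.5 = 4.19286.
E[X²] = 0.25·30 + 0.25·8.532 + 0.25·15.7959 + 0.25·48.75 = 25.7695.
Var(X) = E[X²] − (E[X])² = 25.7695 − 17.5801 = 8.18943.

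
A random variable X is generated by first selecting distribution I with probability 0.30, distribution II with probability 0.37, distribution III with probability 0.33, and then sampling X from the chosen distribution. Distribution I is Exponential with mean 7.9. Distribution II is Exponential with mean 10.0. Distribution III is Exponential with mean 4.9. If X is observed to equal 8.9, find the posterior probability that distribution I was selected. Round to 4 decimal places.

Likelihoods f(8.9 | ·): I: 0.0410303; II: 0.0410656; III: 0.0331882.
Posterior ∝ prior × likelihood. Numerator for I: 0.3·0.0410303 = 0.0123091.
Normalizing constant: 0.3·0.0410303 + 0.37·0.0410656 + 0.33·0.0331882 = 0.0384554.
P(I | observation) = 0.0123091 / 0.0384554 = 0.320087.

0.3201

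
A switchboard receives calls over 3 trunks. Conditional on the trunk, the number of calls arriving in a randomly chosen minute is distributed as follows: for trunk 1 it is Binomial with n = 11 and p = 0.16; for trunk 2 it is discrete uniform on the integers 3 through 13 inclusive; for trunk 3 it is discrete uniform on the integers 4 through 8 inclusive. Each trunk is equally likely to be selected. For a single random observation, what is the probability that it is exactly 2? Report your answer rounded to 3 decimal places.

0.098

Conditional on each trunk, P(X = 2): 1: 0.293168; 2: 0; 3: 0.
By total probability, P(X = 2) = 0.333333·0.293168 + 0.333333·0 + 0.333333·0 = 0.0977226.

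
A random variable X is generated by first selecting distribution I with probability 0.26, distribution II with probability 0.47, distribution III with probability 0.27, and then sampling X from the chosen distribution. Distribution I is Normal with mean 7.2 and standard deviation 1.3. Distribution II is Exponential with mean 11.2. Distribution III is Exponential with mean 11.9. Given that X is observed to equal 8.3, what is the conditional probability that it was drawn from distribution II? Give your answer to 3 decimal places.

0.230

Likelihoods f(8.3 | ·): I: 0.214533; II: 0.0425538; III: 0.0418352.
Posterior ∝ prior × likelihood. Numerator for II: 0.47·0.0425538 = 0.0200003.
Normalizing constant: 0.26·0.214533 + 0.47·0.0425538 + 0.27·0.0418352 = 0.0870744.
P(II | observation) = 0.0200003 / 0.0870744 = 0.229692.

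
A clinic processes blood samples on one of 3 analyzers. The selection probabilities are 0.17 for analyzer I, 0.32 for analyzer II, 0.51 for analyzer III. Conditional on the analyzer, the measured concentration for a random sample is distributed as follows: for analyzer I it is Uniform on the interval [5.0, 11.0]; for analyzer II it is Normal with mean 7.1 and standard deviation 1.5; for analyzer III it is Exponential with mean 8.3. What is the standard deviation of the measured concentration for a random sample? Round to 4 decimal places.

Per component, I: μ=8, E[X²]=67; II: μ=7.1, E[X²]=52.66; III: μ=8.3, E[X²]=137.78.
E[X] = 0.17·8 + 0.32·7.1 + 0.51·8.3 = 7.865.
E[X²] = 0.17·67 + 0.32·52.66 + 0.51·137.78 = 98.509.
Var(X) = E[X²] − (E[X])² = 98.509 − 61.8582 = 36.6508.
SD(X) = √36.6508 = 6.05399.

6.0540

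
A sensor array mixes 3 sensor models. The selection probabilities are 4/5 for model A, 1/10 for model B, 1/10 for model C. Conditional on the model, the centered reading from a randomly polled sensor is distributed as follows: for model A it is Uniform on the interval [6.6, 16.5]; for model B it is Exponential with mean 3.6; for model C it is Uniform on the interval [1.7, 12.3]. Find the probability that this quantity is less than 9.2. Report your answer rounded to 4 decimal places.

0.3731

Conditional on each model, P(X < 9.2): A: 0.262626; B: 0.922351; C: 0.707547.
By total probability, P(X < 9.2) = 0.8·0.262626 + 0.1·0.922351 + 0.1·0.707547 = 0.373091.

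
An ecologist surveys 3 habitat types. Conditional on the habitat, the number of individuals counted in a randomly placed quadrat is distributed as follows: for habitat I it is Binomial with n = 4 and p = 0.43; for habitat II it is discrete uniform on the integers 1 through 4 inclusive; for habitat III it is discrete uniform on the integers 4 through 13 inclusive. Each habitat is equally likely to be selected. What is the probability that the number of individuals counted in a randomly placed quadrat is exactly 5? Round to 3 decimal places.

0.033

Conditional on each habitat, P(X = 5): I: 0; II: 0; III: 0.1.
By total probability, P(X = 5) = 0.333333·0 + 0.333333·0 + 0.333333·0.1 = 0.0333333.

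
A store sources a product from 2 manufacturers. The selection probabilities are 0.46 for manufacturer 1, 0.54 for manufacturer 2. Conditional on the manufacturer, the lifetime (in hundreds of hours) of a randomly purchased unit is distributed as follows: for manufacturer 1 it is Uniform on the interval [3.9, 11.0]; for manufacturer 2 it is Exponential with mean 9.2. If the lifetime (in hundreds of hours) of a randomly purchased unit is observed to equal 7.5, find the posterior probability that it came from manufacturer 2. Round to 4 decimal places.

Likelihoods f(7.5 | ·): 1: 0.140845; 2: 0.0481025.
Posterior ∝ prior × likelihood. Numerator for 2: 0.54·0.0481025 = 0.0259754.
Normalizing constant: 0.46·0.140845 + 0.54·0.0481025 = 0.0907641.
P(2 | observation) = 0.0259754 / 0.0907641 = 0.286185.

0.2862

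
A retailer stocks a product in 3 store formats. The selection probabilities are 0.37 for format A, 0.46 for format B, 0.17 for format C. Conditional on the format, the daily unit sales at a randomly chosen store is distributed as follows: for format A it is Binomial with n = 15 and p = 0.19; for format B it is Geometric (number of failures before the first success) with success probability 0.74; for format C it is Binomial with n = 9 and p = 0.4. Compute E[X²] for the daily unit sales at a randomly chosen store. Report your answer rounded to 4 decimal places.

6.7051

For each component E[X²] = Var + (mean)², giving A: 10.431; B: 0.598247; C: 15.12.
Overall E[X²] = 0.37·10.431 + 0.46·0.598247 + 0.17·15.12 = 6.70506.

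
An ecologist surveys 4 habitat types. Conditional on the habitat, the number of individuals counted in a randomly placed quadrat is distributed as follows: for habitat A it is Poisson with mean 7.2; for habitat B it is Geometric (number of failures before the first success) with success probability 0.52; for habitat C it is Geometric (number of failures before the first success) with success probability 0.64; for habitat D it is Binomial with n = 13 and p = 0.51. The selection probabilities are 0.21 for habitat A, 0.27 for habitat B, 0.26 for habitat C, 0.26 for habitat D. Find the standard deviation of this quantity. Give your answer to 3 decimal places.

Per component, A: μ=7.2, E[X²]=59.04; B: μ=0.923077, E[X²]=2.62722; C: μ=0.5625, E[X²]=1.19531; D: μ=6.63, E[X²]=47.2056.
E[X] = 0.21·7.2 + 0.27·0.923077 + 0.26·0.5625 + 0.26·6.63 = 3.63128.
E[X²] = 0.21·59.04 + 0.27·2.62722 + 0.26·1.19531 + 0.26·47.2056 = 25.692.
Var(X) = E[X²] − (E[X])² = 25.692 − 13.1862 = 12.5058.
SD(X) = √12.5058 = 3.53635.

3.536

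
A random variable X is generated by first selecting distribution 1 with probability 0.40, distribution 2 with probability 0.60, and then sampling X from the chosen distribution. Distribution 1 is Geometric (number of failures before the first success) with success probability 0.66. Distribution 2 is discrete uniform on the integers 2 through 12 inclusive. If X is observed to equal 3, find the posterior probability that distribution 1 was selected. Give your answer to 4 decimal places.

0.1598

Likelihoods P(X=3 | ·): 1: 0.0259406; 2: 0.0909091.
Posterior ∝ prior × likelihood. Numerator for 1: 0.4·0.0259406 = 0.0103763.
Normalizing constant: 0.4·0.0259406 + 0.6·0.0909091 = 0.0649217.
P(1 | observation) = 0.0103763 / 0.0649217 = 0.159827.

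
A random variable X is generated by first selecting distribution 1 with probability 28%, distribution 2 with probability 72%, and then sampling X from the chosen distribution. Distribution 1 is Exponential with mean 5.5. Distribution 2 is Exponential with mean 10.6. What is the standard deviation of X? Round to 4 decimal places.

Per component, 1: μ=5.5, E[X²]=60.5; 2: μ=10.6, E[X²]=224.72.
E[X] = 0.28·5.5 + 0.72·10.6 = 9.172.
E[X²] = 0.28·60.5 + 0.72·224.72 = 178.738.
Var(X) = E[X²] − (E[X])² = 178.738 − 84.1256 = 94.6128.
SD(X) = √94.6128 = 9.72691.

9.7269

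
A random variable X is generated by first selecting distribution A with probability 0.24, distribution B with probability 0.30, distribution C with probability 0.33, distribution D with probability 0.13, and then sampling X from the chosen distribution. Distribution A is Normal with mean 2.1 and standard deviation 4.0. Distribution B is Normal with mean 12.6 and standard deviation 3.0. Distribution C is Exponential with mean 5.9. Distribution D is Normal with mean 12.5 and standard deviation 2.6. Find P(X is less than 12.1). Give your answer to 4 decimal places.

Conditional on each component, P(X < 12.1): A: 0.99379; B: 0.433816; C: 0.871374; D: 0.438866.
By total probability, P(X < 12.1) = 0.24·0.99379 + 0.3·0.433816 + 0.33·0.871374 + 0.13·0.438866 = 0.713261.

0.7133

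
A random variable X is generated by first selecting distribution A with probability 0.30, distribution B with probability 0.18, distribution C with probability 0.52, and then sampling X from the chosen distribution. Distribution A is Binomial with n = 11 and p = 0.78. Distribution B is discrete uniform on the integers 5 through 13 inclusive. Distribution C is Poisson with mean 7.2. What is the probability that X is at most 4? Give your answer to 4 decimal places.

0.0819

Conditional on each component, P(X ≤ 4): A: 0.00351927; B: 0; C: 0.155516.
By total probability, P(X ≤ 4) = 0.3·0.00351927 + 0.18·0 + 0.52·0.155516 = 0.0819239.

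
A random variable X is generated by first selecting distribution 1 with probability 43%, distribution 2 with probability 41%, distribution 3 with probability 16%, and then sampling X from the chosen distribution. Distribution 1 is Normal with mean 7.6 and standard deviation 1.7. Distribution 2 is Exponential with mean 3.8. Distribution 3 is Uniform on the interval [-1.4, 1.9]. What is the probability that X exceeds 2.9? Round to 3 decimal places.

0.620

Conditional on each component, P(X > 2.9): 1: 0.997151; 2: 0.466192; 3: 0.
By total probability, P(X > 2.9) = 0.43·0.997151 + 0.41·0.466192 + 0.16·0 = 0.619914.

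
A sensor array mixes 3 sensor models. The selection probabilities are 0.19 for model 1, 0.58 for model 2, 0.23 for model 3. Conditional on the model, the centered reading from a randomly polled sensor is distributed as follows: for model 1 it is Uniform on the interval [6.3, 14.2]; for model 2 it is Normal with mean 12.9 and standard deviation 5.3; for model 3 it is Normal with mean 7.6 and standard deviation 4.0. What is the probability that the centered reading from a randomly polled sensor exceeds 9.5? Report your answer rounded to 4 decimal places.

0.6149

Conditional on each model, P(X > 9.5): 1: 0.594937; 2: 0.739404; 3: 0.317393.
By total probability, P(X > 9.5) = 0.19·0.594937 + 0.58·0.739404 + 0.23·0.317393 = 0.614893.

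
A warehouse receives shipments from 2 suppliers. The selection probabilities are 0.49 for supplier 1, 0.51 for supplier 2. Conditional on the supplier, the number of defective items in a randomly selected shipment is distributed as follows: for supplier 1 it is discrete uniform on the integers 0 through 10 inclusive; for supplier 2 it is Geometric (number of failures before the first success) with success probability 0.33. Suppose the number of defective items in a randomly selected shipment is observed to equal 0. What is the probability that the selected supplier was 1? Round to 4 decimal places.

Likelihoods P(X=0 | ·): 1: 0.0909091; 2: 0.33.
Posterior ∝ prior × likelihood. Numerator for 1: 0.49·0.0909091 = 0.0445455.
Normalizing constant: 0.49·0.0909091 + 0.51·0.33 = 0.212845.
P(1 | observation) = 0.0445455 / 0.212845 = 0.209285.

0.2093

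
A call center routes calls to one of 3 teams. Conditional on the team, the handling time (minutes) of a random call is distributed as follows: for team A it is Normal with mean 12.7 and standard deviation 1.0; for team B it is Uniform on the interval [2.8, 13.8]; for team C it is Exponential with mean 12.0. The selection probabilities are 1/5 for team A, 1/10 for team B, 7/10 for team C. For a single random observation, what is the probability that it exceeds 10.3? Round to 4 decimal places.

0.5269

Conditional on each team, P(X > 10.3): A: 0.991802; B: 0.318182; C: 0.423868.
By total probability, P(X > 10.3) = 0.2·0.991802 + 0.1·0.318182 + 0.7·0.423868 = 0.526886.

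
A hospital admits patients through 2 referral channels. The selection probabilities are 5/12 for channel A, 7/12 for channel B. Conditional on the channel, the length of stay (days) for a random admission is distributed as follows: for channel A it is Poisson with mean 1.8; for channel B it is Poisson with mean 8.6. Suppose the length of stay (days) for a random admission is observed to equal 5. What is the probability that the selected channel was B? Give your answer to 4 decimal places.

Likelihoods P(X=5 | ·): A: 0.0260286; B: 0.0721736.
Posterior ∝ prior × likelihood. Numerator for B: 0.583333·0.0721736 = 0.0421013.
Normalizing constant: 0.416667·0.0260286 + 0.583333·0.0721736 = 0.0529465.
P(B | observation) = 0.0421013 / 0.0529465 = 0.795166.

0.7952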